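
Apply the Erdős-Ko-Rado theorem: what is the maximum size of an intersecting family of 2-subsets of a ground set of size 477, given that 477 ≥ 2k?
max |F| = C(476, 1) = 476

Erdős-Ko-Rado (1961): when n ≥ 2k, max |F| = C(n−1, k−1). The bound is attained by the star {A : i ∈ A} for any fixed i ∈ [n]. Here C(477−1, 2−1) = C(476, 1) = 476.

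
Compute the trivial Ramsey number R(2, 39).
R(2, 39) = 39

R(2, k) = k for all k ≥ 2: in a 2-colouring of K_k, either some edge is red (a red K_2) or all edges are blue (a blue K_k). And K_{38} coloured all-blue has no blue K_39, so R(2, 39) > 38. Hence R(2, 39) = 39.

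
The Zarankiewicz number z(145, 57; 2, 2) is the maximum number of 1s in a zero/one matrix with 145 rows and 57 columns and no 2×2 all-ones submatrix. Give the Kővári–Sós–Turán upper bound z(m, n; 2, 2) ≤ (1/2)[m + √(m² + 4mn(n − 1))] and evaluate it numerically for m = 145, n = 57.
z(145, 57; 2, 2) ≤ (1/2)[145 + √(145² + 4·145·57·56)] = (1/2)[145 + √1872385] = 756.6756

Kővári–Sós–Turán: let r_1, ..., r_145 be the row sums and z = Σ r_i the total number of 1s. Each pair of columns can share at most one row with both entries 1 (else a 2×2 all-ones block appears), so Σ_i C(r_i, 2) ≤ C(57, 2) = 1596. By convexity Σ_i C(r_i, 2) ≥ 145·C(z/145, 2) = z(z − 145)/(2·145), giving z² − 145z − 145·57·56 ≤ 0 and hence z ≤ (1/2)[145 + √(21025 + 4·462840)] = (1/2)[145 + √1872385] ≈ (1/2)(145 + 1368.3512) = 756.6756.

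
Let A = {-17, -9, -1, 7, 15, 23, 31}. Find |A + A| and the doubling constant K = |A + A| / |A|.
K = |A + A| / |A| = 13/7

Enumerate A + A = {a + b : a, b ∈ A}. With |A| = 7, there are |A|^2 = 49 ordered sum pairs; collecting distinct values, A + A = {-34, -26, -18, -10, -2, 6, 14, 22, 30, 38, 46, 54, 62}, so |A + A| = 13. Thus K = 13/7. Here |A + A| = 2|A| − 1 = 13, the minimum possible — so K = 13/7 is minimal, which holds iff A is an arithmetic progression.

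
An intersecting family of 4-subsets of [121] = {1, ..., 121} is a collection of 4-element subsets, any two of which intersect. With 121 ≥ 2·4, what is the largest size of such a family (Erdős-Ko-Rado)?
max |F| = C(120, 3) = 280840

The Erdős-Ko-Rado theorem states: for n ≥ 2k, an intersecting family of k-subsets of an n-element set has size at most C(n − 1, k − 1), with equality for 'star' families {A ⊆ [n] : |A| = k, i ∈ A} (fix an element i). For n = 121, k = 4: C(120, 3) = 280840.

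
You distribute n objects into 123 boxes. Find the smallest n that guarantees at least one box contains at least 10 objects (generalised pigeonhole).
n = (10 − 1)·123 + 1 = 1108

By the generalised pigeonhole principle, to guarantee some box contains ≥ r objects we need more than (r − 1) · k objects total. Threshold: n = (r − 1) · k + 1. With r = 10 and k = 123: n = 9 · 123 + 1 = 1107 + 1 = 1108. For n = 1107 = 9 · 123, we can put exactly 9 objects in every box, avoiding 10 in any single one — so 1108 is tight.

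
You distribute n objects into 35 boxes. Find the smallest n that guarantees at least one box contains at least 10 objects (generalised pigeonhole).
n = (10 − 1)·35 + 1 = 316

By the generalised pigeonhole principle, to guarantee some box contains ≥ r objects we need more than (r − 1) · k objects total. Threshold: n = (r − 1) · k + 1. With r = 10 and k = 35: n = 9 · 35 + 1 = 315 + 1 = 316. For n = 315 = 9 · 35, we can put exactly 9 objects in every box, avoiding 10 in any single one — so 316 is tight.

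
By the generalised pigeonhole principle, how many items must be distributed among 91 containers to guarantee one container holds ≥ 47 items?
n = (47 − 1)·91 + 1 = 4187

By the generalised pigeonhole principle, to guarantee some box contains ≥ r objects we need more than (r − 1) · k objects total. Threshold: n = (r − 1) · k + 1. With r = 47 and k = 91: n = 46 · 91 + 1 = 4186 + 1 = 4187. For n = 4186 = 46 · 91, we can put exactly 46 objects in every box, avoiding 47 in any single one — so 4187 is tight.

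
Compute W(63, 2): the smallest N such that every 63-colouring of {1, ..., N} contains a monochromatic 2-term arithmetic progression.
W(63, 2) = 63 + 1 = 64

A 2-term AP is any pair of integers, so a monochromatic 2-AP exists iff some colour is used at least twice. With 63 colours, the colouring i ↦ i on {1, ..., 63} uses each colour once, avoiding any monochromatic pair, so W(63, 2) > 63. For {1, ..., 64}, pigeonhole forces two integers of the same colour, which form a monochromatic 2-AP. Hence W(63, 2) = 64.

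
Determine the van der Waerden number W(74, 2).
W(74, 2) = 74 + 1 = 75

A 2-term AP is any pair of integers, so a monochromatic 2-AP exists iff some colour is used at least twice. With 74 colours, the colouring i ↦ i on {1, ..., 74} uses each colour once, avoiding any monochromatic pair, so W(74, 2) > 74. For {1, ..., 75}, pigeonhole forces two integers of the same colour, which form a monochromatic 2-AP. Hence W(74, 2) = 75.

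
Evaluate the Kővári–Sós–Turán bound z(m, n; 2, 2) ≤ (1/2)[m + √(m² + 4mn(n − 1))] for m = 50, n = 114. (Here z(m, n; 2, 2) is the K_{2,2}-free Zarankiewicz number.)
z(50, 114; 2, 2) ≤ (1/2)[50 + √(50² + 4·50·114·113)] = (1/2)[50 + √2578900] = 827.9477

Kővári–Sós–Turán: let r_1, ..., r_50 be the row sums and z = Σ r_i the total number of 1s. Each pair of columns can share at most one row with both entries 1 (else a 2×2 all-ones block appears), so Σ_i C(r_i, 2) ≤ C(114, 2) = 6441. By convexity Σ_i C(r_i, 2) ≥ 50·C(z/50, 2) = z(z − 50)/(2·50), giving z² − 50z − 50·114·113 ≤ 0 and hence z ≤ (1/2)[50 + √(2500 + 4·644100)] = (1/2)[50 + √2578900] ≈ (1/2)(50 + 1605.8954) = 827.9477.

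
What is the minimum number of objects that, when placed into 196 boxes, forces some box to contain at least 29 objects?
n = (29 − 1)·196 + 1 = 5489

By the generalised pigeonhole principle, to guarantee some box contains ≥ r objects we need more than (r − 1) · k objects total. Threshold: n = (r − 1) · k + 1. With r = 29 and k = 196: n = 28 · 196 + 1 = 5488 + 1 = 5489. For n = 5488 = 28 · 196, we can put exactly 28 objects in every box, avoiding 29 in any single one — so 5489 is tight.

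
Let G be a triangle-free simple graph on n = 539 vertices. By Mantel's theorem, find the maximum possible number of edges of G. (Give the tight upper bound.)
ex(539, K_3) = ⌊539^2/4⌋ = 72630

Mantel (1907): a triangle-free graph on n vertices has at most ⌊n^2/4⌋ edges, with equality for the complete bipartite graph K_{⌊n/2⌋, ⌈n/2⌉}. For n = 539: ⌊539^2/4⌋ = ⌊290521/4⌋ = 72630. The extremal graph is K_{269, 270}, which has 269·270 = 72630 edges.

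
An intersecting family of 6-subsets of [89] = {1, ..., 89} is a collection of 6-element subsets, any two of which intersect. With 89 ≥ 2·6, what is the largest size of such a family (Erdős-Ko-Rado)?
max |F| = C(88, 5) = 39175752

Erdős-Ko-Rado (1961): when n ≥ 2k, max |F| = C(n−1, k−1). The bound is attained by the star {A : i ∈ A} for any fixed i ∈ [n]. Here C(89−1, 6−1) = C(88, 5) = 39175752.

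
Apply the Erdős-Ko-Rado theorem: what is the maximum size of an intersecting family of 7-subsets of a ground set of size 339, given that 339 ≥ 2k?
max |F| = C(338, 6) = 1980564039636

Erdős-Ko-Rado (1961): when n ≥ 2k, max |F| = C(n−1, k−1). The bound is attained by the star {A : i ∈ A} for any fixed i ∈ [n]. Here C(339−1, 7−1) = C(338, 6) = 1980564039636.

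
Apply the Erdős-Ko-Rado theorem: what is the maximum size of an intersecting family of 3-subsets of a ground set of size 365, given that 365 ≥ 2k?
max |F| = C(364, 2) = 66066

Erdős-Ko-Rado (1961): when n ≥ 2k, max |F| = C(n−1, k−1). The bound is attained by the star {A : i ∈ A} for any fixed i ∈ [n]. Here C(365−1, 3−1) = C(364, 2) = 66066.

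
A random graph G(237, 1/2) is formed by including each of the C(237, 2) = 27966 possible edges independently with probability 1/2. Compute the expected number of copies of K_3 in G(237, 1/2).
E[# K_3] = C(237, 3) · (1/2)^C(3, 2) = 2190670 / 2^3 = 1095335/4 = 273833.75

For each 3-subset S of vertices (there are C(237, 3) = 2190670 such S), let X_S = 1 if S induces a K_3 (all C(3, 2) = 3 edges present). Then P(X_S = 1) = (1/2)^3 = 1/8. By linearity of expectation, E[# K_3] = C(237, 3) · (1/2)^3 = 2190670 / 8 = 1095335/4 = 273833.75.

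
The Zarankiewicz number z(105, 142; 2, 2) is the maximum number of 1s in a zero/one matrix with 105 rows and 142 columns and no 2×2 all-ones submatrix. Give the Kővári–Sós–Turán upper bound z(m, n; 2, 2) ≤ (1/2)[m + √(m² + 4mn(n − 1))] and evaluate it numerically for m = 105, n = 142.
z(105, 142; 2, 2) ≤ (1/2)[105 + √(105² + 4·105·142·141)] = (1/2)[105 + √8420265] = 1503.3846

Kővári–Sós–Turán: let r_1, ..., r_105 be the row sums and z = Σ r_i the total number of 1s. Each pair of columns can share at most one row with both entries 1 (else a 2×2 all-ones block appears), so Σ_i C(r_i, 2) ≤ C(142, 2) = 10011. By convexity Σ_i C(r_i, 2) ≥ 105·C(z/105, 2) = z(z − 105)/(2·105), giving z² − 105z − 105·142·141 ≤ 0 and hence z ≤ (1/2)[105 + √(11025 + 4·2102310)] = (1/2)[105 + √8420265] ≈ (1/2)(105 + 2901.7693) = 1503.3846.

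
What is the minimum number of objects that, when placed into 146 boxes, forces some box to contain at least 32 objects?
n = (32 − 1)·146 + 1 = 4527

By the generalised pigeonhole principle, to guarantee some box contains ≥ r objects we need more than (r − 1) · k objects total. Threshold: n = (r − 1) · k + 1. With r = 32 and k = 146: n = 31 · 146 + 1 = 4526 + 1 = 4527. For n = 4526 = 31 · 146, we can put exactly 31 objects in every box, avoiding 32 in any single one — so 4527 is tight.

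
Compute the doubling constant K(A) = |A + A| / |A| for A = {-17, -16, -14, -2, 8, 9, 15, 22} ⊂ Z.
K = |A + A| / |A| = 33/8

Enumerate A + A = {a + b : a, b ∈ A}. With |A| = 8, there are |A|^2 = 64 ordered sum pairs; collecting distinct values, A + A = {-34, -33, -32, -31, -30, -28, -19, -18, -16, -9, -8, -7, -6, -5, -4, -2, -1, 1, 5, 6, 7, 8, 13, 16, 17, 18, 20, 23, 24, 30, 31, 37, 44}, so |A + A| = 33. Thus K = 33/8. For comparison, the minimum possible |A + A| over all 8-element sets is 2·8 − 1 = 15 (so min K = 15/8), attained only by arithmetic progressions.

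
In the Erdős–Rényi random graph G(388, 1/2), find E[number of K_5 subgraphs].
E[# K_5] = C(388, 5) · (1/2)^C(5, 2) = 71406986112 / 2^10 = 557867079/8 = 69733384.875

For each 5-subset S of vertices (there are C(388, 5) = 71406986112 such S), let X_S = 1 if S induces a K_5 (all C(5, 2) = 10 edges present). Then P(X_S = 1) = (1/2)^10 = 1/1024. By linearity of expectation, E[# K_5] = C(388, 5) · (1/2)^10 = 71406986112 / 1024 = 557867079/8 = 69733384.875.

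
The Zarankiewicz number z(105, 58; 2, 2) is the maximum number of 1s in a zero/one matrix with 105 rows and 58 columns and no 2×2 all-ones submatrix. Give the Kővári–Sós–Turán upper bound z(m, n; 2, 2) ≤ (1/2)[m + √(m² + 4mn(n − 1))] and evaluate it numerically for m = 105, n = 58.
z(105, 58; 2, 2) ≤ (1/2)[105 + √(105² + 4·105·58·57)] = (1/2)[105 + √1399545] = 644.0118

Kővári–Sós–Turán: let r_1, ..., r_105 be the row sums and z = Σ r_i the total number of 1s. Each pair of columns can share at most one row with both entries 1 (else a 2×2 all-ones block appears), so Σ_i C(r_i, 2) ≤ C(58, 2) = 1653. By convexity Σ_i C(r_i, 2) ≥ 105·C(z/105, 2) = z(z − 105)/(2·105), giving z² − 105z − 105·58·57 ≤ 0 and hence z ≤ (1/2)[105 + √(11025 + 4·347130)] = (1/2)[105 + √1399545] ≈ (1/2)(105 + 1183.0237) = 644.0118.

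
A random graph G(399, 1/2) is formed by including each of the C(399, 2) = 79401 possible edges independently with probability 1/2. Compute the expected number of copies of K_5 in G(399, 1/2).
E[# K_5] = C(399, 5) · (1/2)^C(5, 2) = 82178367579 / 2^10 ≈ 80252312.088867

For each 5-subset S of vertices (there are C(399, 5) = 82178367579 such S), let X_S = 1 if S induces a K_5 (all C(5, 2) = 10 edges present). Then P(X_S = 1) = (1/2)^10 = 1/1024. By linearity of expectation, E[# K_5] = C(399, 5) · (1/2)^10 = 82178367579 / 1024 ≈ 80252312.088867.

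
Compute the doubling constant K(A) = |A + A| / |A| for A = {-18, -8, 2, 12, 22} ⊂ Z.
K = |A + A| / |A| = 9/5

Enumerate A + A = {a + b : a, b ∈ A}. With |A| = 5, there are |A|^2 = 25 ordered sum pairs; collecting distinct values, A + A = {-36, -26, -16, -6, 4, 14, 24, 34, 44}, so |A + A| = 9. Thus K = 9/5. Here |A + A| = 2|A| − 1 = 9, the minimum possible — so K = 9/5 is minimal, which holds iff A is an arithmetic progression.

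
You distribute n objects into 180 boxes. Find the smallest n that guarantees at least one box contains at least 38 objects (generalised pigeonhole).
n = (38 − 1)·180 + 1 = 6661

By the generalised pigeonhole principle, to guarantee some box contains ≥ r objects we need more than (r − 1) · k objects total. Threshold: n = (r − 1) · k + 1. With r = 38 and k = 180: n = 37 · 180 + 1 = 6660 + 1 = 6661. For n = 6660 = 37 · 180, we can put exactly 37 objects in every box, avoiding 38 in any single one — so 6661 is tight.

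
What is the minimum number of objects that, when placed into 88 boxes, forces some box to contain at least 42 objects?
n = (42 − 1)·88 + 1 = 3609

By the generalised pigeonhole principle, to guarantee some box contains ≥ r objects we need more than (r − 1) · k objects total. Threshold: n = (r − 1) · k + 1. With r = 42 and k = 88: n = 41 · 88 + 1 = 3608 + 1 = 3609. For n = 3608 = 41 · 88, we can put exactly 41 objects in every box, avoiding 42 in any single one — so 3609 is tight.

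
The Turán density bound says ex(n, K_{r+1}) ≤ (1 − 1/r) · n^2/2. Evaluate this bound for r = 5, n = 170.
Turán density bound = (4/5) · 170^2/2 = 11560

Turán's theorem: ex(n, K_{r+1}) is achieved by the complete r-partite Turán graph T(n, r) with parts as balanced as possible, and is at most (1 − 1/r) · n^2/2. For r = 5, n = 170: the density bound is (4/5) · 28900/2 = 11560. Since 5 ∣ 170, the Turán graph T(170, 5) has parts of equal size 34, and its edge count e(T(170, 5)) = 11560 attains the density bound exactly.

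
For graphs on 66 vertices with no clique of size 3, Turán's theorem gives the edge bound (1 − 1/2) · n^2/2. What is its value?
Turán density bound = (1/2) · 66^2/2 = 1089

Turán's theorem: ex(n, K_{r+1}) is achieved by the complete r-partite Turán graph T(n, r) with parts as balanced as possible, and is at most (1 − 1/r) · n^2/2. For r = 2, n = 66: the density bound is (1/2) · 4356/2 = 1089. Since 2 ∣ 66, the Turán graph T(66, 2) has parts of equal size 33, and its edge count e(T(66, 2)) = 1089 attains the density bound exactly.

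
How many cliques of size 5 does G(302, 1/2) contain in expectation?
E[# K_5] = C(302, 5) · (1/2)^C(5, 2) = 20248875010 / 2^10 = 10124437505/512 ≈ 19774292.001953

For each 5-subset S of vertices (there are C(302, 5) = 20248875010 such S), let X_S = 1 if S induces a K_5 (all C(5, 2) = 10 edges present). Then P(X_S = 1) = (1/2)^10 = 1/1024. By linearity of expectation, E[# K_5] = C(302, 5) · (1/2)^10 = 20248875010 / 1024 = 10124437505/512 ≈ 19774292.001953.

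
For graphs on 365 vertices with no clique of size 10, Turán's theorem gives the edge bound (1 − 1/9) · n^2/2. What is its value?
Turán density bound = (8/9) · 365^2/2 = 532900/9 ≈ 59211.1111

Turán's theorem: ex(n, K_{r+1}) is achieved by the complete r-partite Turán graph T(n, r) with parts as balanced as possible, and is at most (1 − 1/r) · n^2/2. For r = 9, n = 365: the density bound is (8/9) · 133225/2 = 532900/9 ≈ 59211.1111. The integer-valued extremum is e(T(365, 9)) = 59210, which is strictly less than the density bound 532900/9 since 9 ∤ 365 (the parts of T(365, 9) cannot all be equal).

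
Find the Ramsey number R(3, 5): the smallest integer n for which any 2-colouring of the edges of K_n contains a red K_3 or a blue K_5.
R(3, 5) = 14

Lower bound: an explicit 2-colouring of K_{13} (typically a Paley-type or other structured construction) avoids a red K_3 and a blue K_5, showing R(3, 5) > 13.
Upper bound: the Erdős–Szekeres recurrence R(r, t') ≤ R(r−1, t') + R(r, t'−1) yields R(3, 5) ≤ 14.
Hence R(3, 5) = 14.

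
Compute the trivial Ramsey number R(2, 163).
R(2, 163) = 163

R(2, k) = k for all k ≥ 2: in a 2-colouring of K_k, either some edge is red (a red K_2) or all edges are blue (a blue K_k). And K_{162} coloured all-blue has no blue K_163, so R(2, 163) > 162. Hence R(2, 163) = 163.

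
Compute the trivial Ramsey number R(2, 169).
R(2, 169) = 169

R(2, k) = k for all k ≥ 2: in a 2-colouring of K_k, either some edge is red (a red K_2) or all edges are blue (a blue K_k). And K_{168} coloured all-blue has no blue K_169, so R(2, 169) > 168. Hence R(2, 169) = 169.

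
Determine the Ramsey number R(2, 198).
R(2, 198) = 198

R(2, k) = k for all k ≥ 2: in a 2-colouring of K_k, either some edge is red (a red K_2) or all edges are blue (a blue K_k). And K_{197} coloured all-blue has no blue K_198, so R(2, 198) > 197. Hence R(2, 198) = 198.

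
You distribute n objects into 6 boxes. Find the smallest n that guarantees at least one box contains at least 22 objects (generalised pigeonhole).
n = (22 − 1)·6 + 1 = 127

By the generalised pigeonhole principle, to guarantee some box contains ≥ r objects we need more than (r − 1) · k objects total. Threshold: n = (r − 1) · k + 1. With r = 22 and k = 6: n = 21 · 6 + 1 = 126 + 1 = 127. For n = 126 = 21 · 6, we can put exactly 21 objects in every box, avoiding 22 in any single one — so 127 is tight.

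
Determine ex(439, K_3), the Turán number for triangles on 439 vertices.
ex(439, K_3) = ⌊439^2/4⌋ = 48180

Mantel (1907): a triangle-free graph on n vertices has at most ⌊n^2/4⌋ edges, with equality for the complete bipartite graph K_{⌊n/2⌋, ⌈n/2⌉}. For n = 439: ⌊439^2/4⌋ = ⌊192721/4⌋ = 48180. The extremal graph is K_{219, 220}, which has 219·220 = 48180 edges.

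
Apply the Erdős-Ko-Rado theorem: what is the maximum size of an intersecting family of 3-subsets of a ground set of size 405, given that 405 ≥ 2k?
max |F| = C(404, 2) = 81406

Erdős-Ko-Rado (1961): when n ≥ 2k, max |F| = C(n−1, k−1). The bound is attained by the star {A : i ∈ A} for any fixed i ∈ [n]. Here C(405−1, 3−1) = C(404, 2) = 81406.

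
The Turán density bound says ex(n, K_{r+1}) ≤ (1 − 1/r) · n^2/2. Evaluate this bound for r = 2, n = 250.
Turán density bound = (1/2) · 250^2/2 = 15625

Turán's theorem: ex(n, K_{r+1}) is achieved by the complete r-partite Turán graph T(n, r) with parts as balanced as possible, and is at most (1 − 1/r) · n^2/2. For r = 2, n = 250: the density bound is (1/2) · 62500/2 = 15625. Since 2 ∣ 250, the Turán graph T(250, 2) has parts of equal size 125, and its edge count e(T(250, 2)) = 15625 attains the density bound exactly.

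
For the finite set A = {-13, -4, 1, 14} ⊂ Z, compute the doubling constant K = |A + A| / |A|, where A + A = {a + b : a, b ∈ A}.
K = |A + A| / |A| = 10/4 = 5/2

Enumerate A + A = {a + b : a, b ∈ A}. With |A| = 4, there are |A|^2 = 16 ordered sum pairs; collecting distinct values, A + A = {-26, -17, -12, -8, -3, 1, 2, 10, 15, 28}, so |A + A| = 10. Thus K = 10/4 = 5/2. For comparison, the minimum possible |A + A| over all 4-element sets is 2·4 − 1 = 7 (so min K = 7/4), attained only by arithmetic progressions.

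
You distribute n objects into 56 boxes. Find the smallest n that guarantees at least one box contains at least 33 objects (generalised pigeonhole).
n = (33 − 1)·56 + 1 = 1793

By the generalised pigeonhole principle, to guarantee some box contains ≥ r objects we need more than (r − 1) · k objects total. Threshold: n = (r − 1) · k + 1. With r = 33 and k = 56: n = 32 · 56 + 1 = 1792 + 1 = 1793. For n = 1792 = 32 · 56, we can put exactly 32 objects in every box, avoiding 33 in any single one — so 1793 is tight.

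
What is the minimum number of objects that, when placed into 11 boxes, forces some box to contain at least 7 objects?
n = (7 − 1)·11 + 1 = 67

By the generalised pigeonhole principle, to guarantee some box contains ≥ r objects we need more than (r − 1) · k objects total. Threshold: n = (r − 1) · k + 1. With r = 7 and k = 11: n = 6 · 11 + 1 = 66 + 1 = 67. For n = 66 = 6 · 11, we can put exactly 6 objects in every box, avoiding 7 in any single one — so 67 is tight.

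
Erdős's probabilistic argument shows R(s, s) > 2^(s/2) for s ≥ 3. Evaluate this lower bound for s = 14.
2^(14/2) = 128; so R(14, 14) > 128

Colour each edge of K_n uniformly at random with red/blue. The expected number of monochromatic K_14 is C(n, 14) · 2 · 2^(−C(14,2)). If C(n, 14) · 2^(1 − C(14,2)) < 1, then with positive probability no monochromatic K_14 exists, so R(14, 14) > n. The standard estimate C(n, 14) ≤ n^14/14! shows this inequality holds whenever n ≤ 2^(14/2) (since 14! · 2^(C(14,2) − 1) > 2^(14^2/2) ≥ n^14). Hence R(14, 14) > 2^(14/2) = 128.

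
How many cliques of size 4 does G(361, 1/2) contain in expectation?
E[# K_4] = C(361, 4) · (1/2)^C(4, 2) = 695946630 / 2^6 = 347973315/32 = 10874166.09375

For each 4-subset S of vertices (there are C(361, 4) = 695946630 such S), let X_S = 1 if S induces a K_4 (all C(4, 2) = 6 edges present). Then P(X_S = 1) = (1/2)^6 = 1/64. By linearity of expectation, E[# K_4] = C(361, 4) · (1/2)^6 = 695946630 / 64 = 347973315/32 = 10874166.09375.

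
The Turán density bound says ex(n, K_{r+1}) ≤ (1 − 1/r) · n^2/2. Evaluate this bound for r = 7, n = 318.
Turán density bound = (6/7) · 318^2/2 = 303372/7 ≈ 43338.8571

Turán's theorem: ex(n, K_{r+1}) is achieved by the complete r-partite Turán graph T(n, r) with parts as balanced as possible, and is at most (1 − 1/r) · n^2/2. For r = 7, n = 318: the density bound is (6/7) · 101124/2 = 303372/7 ≈ 43338.8571. The integer-valued extremum is e(T(318, 7)) = 43338, which is strictly less than the density bound 303372/7 since 7 ∤ 318 (the parts of T(318, 7) cannot all be equal).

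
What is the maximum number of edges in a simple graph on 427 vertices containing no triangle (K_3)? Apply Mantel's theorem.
ex(427, K_3) = ⌊427^2/4⌋ = 45582

Mantel (1907): a triangle-free graph on n vertices has at most ⌊n^2/4⌋ edges, with equality for the complete bipartite graph K_{⌊n/2⌋, ⌈n/2⌉}. For n = 427: ⌊427^2/4⌋ = ⌊182329/4⌋ = 45582. The extremal graph is K_{213, 214}, which has 213·214 = 45582 edges.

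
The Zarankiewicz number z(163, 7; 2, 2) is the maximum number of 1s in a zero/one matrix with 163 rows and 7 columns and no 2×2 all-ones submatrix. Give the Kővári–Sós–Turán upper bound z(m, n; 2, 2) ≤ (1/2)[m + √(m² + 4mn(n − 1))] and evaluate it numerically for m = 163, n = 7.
z(163, 7; 2, 2) ≤ (1/2)[163 + √(163² + 4·163·7·6)] = (1/2)[163 + √53953] = 197.6389

Kővári–Sós–Turán: let r_1, ..., r_163 be the row sums and z = Σ r_i the total number of 1s. Each pair of columns can share at most one row with both entries 1 (else a 2×2 all-ones block appears), so Σ_i C(r_i, 2) ≤ C(7, 2) = 21. By convexity Σ_i C(r_i, 2) ≥ 163·C(z/163, 2) = z(z − 163)/(2·163), giving z² − 163z − 163·7·6 ≤ 0 and hence z ≤ (1/2)[163 + √(26569 + 4·6846)] = (1/2)[163 + √53953] ≈ (1/2)(163 + 232.2779) = 197.6389.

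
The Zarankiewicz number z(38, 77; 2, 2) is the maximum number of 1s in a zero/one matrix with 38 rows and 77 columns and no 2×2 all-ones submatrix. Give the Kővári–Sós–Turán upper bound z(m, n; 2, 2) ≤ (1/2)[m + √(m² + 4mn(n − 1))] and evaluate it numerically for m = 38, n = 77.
z(38, 77; 2, 2) ≤ (1/2)[38 + √(38² + 4·38·77·76)] = (1/2)[38 + √890948] = 490.9502

Kővári–Sós–Turán: let r_1, ..., r_38 be the row sums and z = Σ r_i the total number of 1s. Each pair of columns can share at most one row with both entries 1 (else a 2×2 all-ones block appears), so Σ_i C(r_i, 2) ≤ C(77, 2) = 2926. By convexity Σ_i C(r_i, 2) ≥ 38·C(z/38, 2) = z(z − 38)/(2·38), giving z² − 38z − 38·77·76 ≤ 0 and hence z ≤ (1/2)[38 + √(1444 + 4·222376)] = (1/2)[38 + √890948] ≈ (1/2)(38 + 943.9004) = 490.9502.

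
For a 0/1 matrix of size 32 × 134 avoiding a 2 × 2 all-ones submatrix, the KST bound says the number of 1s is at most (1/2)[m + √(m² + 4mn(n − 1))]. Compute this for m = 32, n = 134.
z(32, 134; 2, 2) ≤ (1/2)[32 + √(32² + 4·32·134·133)] = (1/2)[32 + √2282240] = 771.3542

Kővári–Sós–Turán: let r_1, ..., r_32 be the row sums and z = Σ r_i the total number of 1s. Each pair of columns can share at most one row with both entries 1 (else a 2×2 all-ones block appears), so Σ_i C(r_i, 2) ≤ C(134, 2) = 8911. By convexity Σ_i C(r_i, 2) ≥ 32·C(z/32, 2) = z(z − 32)/(2·32), giving z² − 32z − 32·134·133 ≤ 0 and hence z ≤ (1/2)[32 + √(1024 + 4·570304)] = (1/2)[32 + √2282240] ≈ (1/2)(32 + 1510.7084) = 771.3542.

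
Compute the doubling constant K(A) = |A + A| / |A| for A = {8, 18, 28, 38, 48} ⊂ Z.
K = |A + A| / |A| = 9/5

Enumerate A + A = {a + b : a, b ∈ A}. With |A| = 5, there are |A|^2 = 25 ordered sum pairs; collecting distinct values, A + A = {16, 26, 36, 46, 56, 66, 76, 86, 96}, so |A + A| = 9. Thus K = 9/5. Here |A + A| = 2|A| − 1 = 9, the minimum possible — so K = 9/5 is minimal, which holds iff A is an arithmetic progression.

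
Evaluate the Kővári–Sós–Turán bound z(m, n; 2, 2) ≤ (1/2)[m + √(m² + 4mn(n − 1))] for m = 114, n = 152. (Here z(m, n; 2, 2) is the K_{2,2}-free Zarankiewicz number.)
z(114, 152; 2, 2) ≤ (1/2)[114 + √(114² + 4·114·152·151)] = (1/2)[114 + √10479108] = 1675.5725

Kővári–Sós–Turán: let r_1, ..., r_114 be the row sums and z = Σ r_i the total number of 1s. Each pair of columns can share at most one row with both entries 1 (else a 2×2 all-ones block appears), so Σ_i C(r_i, 2) ≤ C(152, 2) = 11476. By convexity Σ_i C(r_i, 2) ≥ 114·C(z/114, 2) = z(z − 114)/(2·114), giving z² − 114z − 114·152·151 ≤ 0 and hence z ≤ (1/2)[114 + √(12996 + 4·2616528)] = (1/2)[114 + √10479108] ≈ (1/2)(114 + 3237.145) = 1675.5725.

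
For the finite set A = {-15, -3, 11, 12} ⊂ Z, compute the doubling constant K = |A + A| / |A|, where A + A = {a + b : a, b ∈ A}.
K = |A + A| / |A| = 10/4 = 5/2

Enumerate A + A = {a + b : a, b ∈ A}. With |A| = 4, there are |A|^2 = 16 ordered sum pairs; collecting distinct values, A + A = {-30, -18, -6, -4, -3, 8, 9, 22, 23, 24}, so |A + A| = 10. Thus K = 10/4 = 5/2. For comparison, the minimum possible |A + A| over all 4-element sets is 2·4 − 1 = 7 (so min K = 7/4), attained only by arithmetic progressions.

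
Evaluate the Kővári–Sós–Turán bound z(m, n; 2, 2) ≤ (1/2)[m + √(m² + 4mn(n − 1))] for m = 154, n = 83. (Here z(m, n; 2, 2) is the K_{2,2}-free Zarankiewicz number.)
z(154, 83; 2, 2) ≤ (1/2)[154 + √(154² + 4·154·83·82)] = (1/2)[154 + √4216212] = 1103.6708

Kővári–Sós–Turán: let r_1, ..., r_154 be the row sums and z = Σ r_i the total number of 1s. Each pair of columns can share at most one row with both entries 1 (else a 2×2 all-ones block appears), so Σ_i C(r_i, 2) ≤ C(83, 2) = 3403. By convexity Σ_i C(r_i, 2) ≥ 154·C(z/154, 2) = z(z − 154)/(2·154), giving z² − 154z − 154·83·82 ≤ 0 and hence z ≤ (1/2)[154 + √(23716 + 4·1048124)] = (1/2)[154 + √4216212] ≈ (1/2)(154 + 2053.3417) = 1103.6708.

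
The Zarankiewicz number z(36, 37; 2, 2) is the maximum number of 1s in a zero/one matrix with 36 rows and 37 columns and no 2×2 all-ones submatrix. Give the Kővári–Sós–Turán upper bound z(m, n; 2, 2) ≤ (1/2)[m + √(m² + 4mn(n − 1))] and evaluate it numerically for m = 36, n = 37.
z(36, 37; 2, 2) ≤ (1/2)[36 + √(36² + 4·36·37·36)] = (1/2)[36 + √193104] = 237.718

Kővári–Sós–Turán: let r_1, ..., r_36 be the row sums and z = Σ r_i the total number of 1s. Each pair of columns can share at most one row with both entries 1 (else a 2×2 all-ones block appears), so Σ_i C(r_i, 2) ≤ C(37, 2) = 666. By convexity Σ_i C(r_i, 2) ≥ 36·C(z/36, 2) = z(z − 36)/(2·36), giving z² − 36z − 36·37·36 ≤ 0 and hence z ≤ (1/2)[36 + √(1296 + 4·47952)] = (1/2)[36 + √193104] ≈ (1/2)(36 + 439.436) = 237.718.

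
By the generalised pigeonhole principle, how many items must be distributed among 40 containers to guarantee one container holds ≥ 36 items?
n = (36 − 1)·40 + 1 = 1401

By the generalised pigeonhole principle, to guarantee some box contains ≥ r objects we need more than (r − 1) · k objects total. Threshold: n = (r − 1) · k + 1. With r = 36 and k = 40: n = 35 · 40 + 1 = 1400 + 1 = 1401. For n = 1400 = 35 · 40, we can put exactly 35 objects in every box, avoiding 36 in any single one — so 1401 is tight.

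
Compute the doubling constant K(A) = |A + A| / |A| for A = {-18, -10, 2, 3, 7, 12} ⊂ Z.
K = |A + A| / |A| = 20/6 = 10/3

Enumerate A + A = {a + b : a, b ∈ A}. With |A| = 6, there are |A|^2 = 36 ordered sum pairs; collecting distinct values, A + A = {-36, -28, -20, -16, -15, -11, -8, -7, -6, -3, 2, 4, 5, 6, 9, 10, 14, 15, 19, 24}, so |A + A| = 20. Thus K = 20/6 = 10/3. For comparison, the minimum possible |A + A| over all 6-element sets is 2·6 − 1 = 11 (so min K = 11/6), attained only by arithmetic progressions.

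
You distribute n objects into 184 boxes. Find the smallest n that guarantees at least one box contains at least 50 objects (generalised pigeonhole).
n = (50 − 1)·184 + 1 = 9017

By the generalised pigeonhole principle, to guarantee some box contains ≥ r objects we need more than (r − 1) · k objects total. Threshold: n = (r − 1) · k + 1. With r = 50 and k = 184: n = 49 · 184 + 1 = 9016 + 1 = 9017. For n = 9016 = 49 · 184, we can put exactly 49 objects in every box, avoiding 50 in any single one — so 9017 is tight.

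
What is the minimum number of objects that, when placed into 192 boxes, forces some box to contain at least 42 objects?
n = (42 − 1)·192 + 1 = 7873

By the generalised pigeonhole principle, to guarantee some box contains ≥ r objects we need more than (r − 1) · k objects total. Threshold: n = (r − 1) · k + 1. With r = 42 and k = 192: n = 41 · 192 + 1 = 7872 + 1 = 7873. For n = 7872 = 41 · 192, we can put exactly 41 objects in every box, avoiding 42 in any single one — so 7873 is tight.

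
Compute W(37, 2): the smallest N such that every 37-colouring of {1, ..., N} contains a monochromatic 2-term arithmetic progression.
W(37, 2) = 37 + 1 = 38

A 2-term AP is any pair of integers, so a monochromatic 2-AP exists iff some colour is used at least twice. With 37 colours, the colouring i ↦ i on {1, ..., 37} uses each colour once, avoiding any monochromatic pair, so W(37, 2) > 37. For {1, ..., 38}, pigeonhole forces two integers of the same colour, which form a monochromatic 2-AP. Hence W(37, 2) = 38.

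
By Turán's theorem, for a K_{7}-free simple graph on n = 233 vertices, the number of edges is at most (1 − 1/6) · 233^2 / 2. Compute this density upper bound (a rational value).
Turán density bound = (5/6) · 233^2/2 = 271445/12 ≈ 22620.4167

Turán's theorem: ex(n, K_{r+1}) is achieved by the complete r-partite Turán graph T(n, r) with parts as balanced as possible, and is at most (1 − 1/r) · n^2/2. For r = 6, n = 233: the density bound is (5/6) · 54289/2 = 271445/12 ≈ 22620.4167. The integer-valued extremum is e(T(233, 6)) = 22620, which is strictly less than the density bound 271445/12 since 6 ∤ 233 (the parts of T(233, 6) cannot all be equal).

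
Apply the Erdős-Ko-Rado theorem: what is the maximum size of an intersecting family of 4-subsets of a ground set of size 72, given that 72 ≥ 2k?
max |F| = C(71, 3) = 57155

The Erdős-Ko-Rado theorem states: for n ≥ 2k, an intersecting family of k-subsets of an n-element set has size at most C(n − 1, k − 1), with equality for 'star' families {A ⊆ [n] : |A| = k, i ∈ A} (fix an element i). For n = 72, k = 4: C(71, 3) = 57155.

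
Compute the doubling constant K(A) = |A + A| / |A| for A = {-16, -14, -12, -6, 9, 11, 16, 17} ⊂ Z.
K = |A + A| / |A| = 31/8

Enumerate A + A = {a + b : a, b ∈ A}. With |A| = 8, there are |A|^2 = 64 ordered sum pairs; collecting distinct values, A + A = {-32, -30, -28, -26, -24, -22, -20, -18, -12, -7, -5, -3, -1, 0, 1, 2, 3, 4, 5, 10, 11, 18, 20, 22, 25, 26, 27, 28, 32, 33, 34}, so |A + A| = 31. Thus K = 31/8. For comparison, the minimum possible |A + A| over all 8-element sets is 2·8 − 1 = 15 (so min K = 15/8), attained only by arithmetic progressions.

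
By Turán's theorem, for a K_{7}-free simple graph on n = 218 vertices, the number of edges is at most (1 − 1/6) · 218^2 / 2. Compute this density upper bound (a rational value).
Turán density bound = (5/6) · 218^2/2 = 59405/3 ≈ 19801.6667

Turán's theorem: ex(n, K_{r+1}) is achieved by the complete r-partite Turán graph T(n, r) with parts as balanced as possible, and is at most (1 − 1/r) · n^2/2. For r = 6, n = 218: the density bound is (5/6) · 47524/2 = 59405/3 ≈ 19801.6667. The integer-valued extremum is e(T(218, 6)) = 19801, which is strictly less than the density bound 59405/3 since 6 ∤ 218 (the parts of T(218, 6) cannot all be equal).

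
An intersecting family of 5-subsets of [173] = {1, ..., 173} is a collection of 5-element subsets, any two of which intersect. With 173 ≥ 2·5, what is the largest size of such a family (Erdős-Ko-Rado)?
max |F| = C(172, 4) = 35208615

Erdős-Ko-Rado (1961): when n ≥ 2k, max |F| = C(n−1, k−1). The bound is attained by the star {A : i ∈ A} for any fixed i ∈ [n]. Here C(173−1, 5−1) = C(172, 4) = 35208615.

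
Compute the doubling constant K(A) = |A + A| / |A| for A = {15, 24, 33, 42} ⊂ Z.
K = |A + A| / |A| = 7/4

Enumerate A + A = {a + b : a, b ∈ A}. With |A| = 4, there are |A|^2 = 16 ordered sum pairs; collecting distinct values, A + A = {30, 39, 48, 57, 66, 75, 84}, so |A + A| = 7. Thus K = 7/4. Here |A + A| = 2|A| − 1 = 7, the minimum possible — so K = 7/4 is minimal, which holds iff A is an arithmetic progression.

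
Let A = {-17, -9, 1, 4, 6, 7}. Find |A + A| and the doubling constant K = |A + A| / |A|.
K = |A + A| / |A| = 20/6 = 10/3

Enumerate A + A = {a + b : a, b ∈ A}. With |A| = 6, there are |A|^2 = 36 ordered sum pairs; collecting distinct values, A + A = {-34, -26, -18, -16, -13, -11, -10, -8, -5, -3, -2, 2, 5, 7, 8, 10, 11, 12, 13, 14}, so |A + A| = 20. Thus K = 20/6 = 10/3. For comparison, the minimum possible |A + A| over all 6-element sets is 2·6 − 1 = 11 (so min K = 11/6), attained only by arithmetic progressions.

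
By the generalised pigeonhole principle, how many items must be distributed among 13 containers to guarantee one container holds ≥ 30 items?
n = (30 − 1)·13 + 1 = 378

By the generalised pigeonhole principle, to guarantee some box contains ≥ r objects we need more than (r − 1) · k objects total. Threshold: n = (r − 1) · k + 1. With r = 30 and k = 13: n = 29 · 13 + 1 = 377 + 1 = 378. For n = 377 = 29 · 13, we can put exactly 29 objects in every box, avoiding 30 in any single one — so 378 is tight.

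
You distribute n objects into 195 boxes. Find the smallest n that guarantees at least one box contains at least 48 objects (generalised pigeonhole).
n = (48 − 1)·195 + 1 = 9166

By the generalised pigeonhole principle, to guarantee some box contains ≥ r objects we need more than (r − 1) · k objects total. Threshold: n = (r − 1) · k + 1. With r = 48 and k = 195: n = 47 · 195 + 1 = 9165 + 1 = 9166. For n = 9165 = 47 · 195, we can put exactly 47 objects in every box, avoiding 48 in any single one — so 9166 is tight.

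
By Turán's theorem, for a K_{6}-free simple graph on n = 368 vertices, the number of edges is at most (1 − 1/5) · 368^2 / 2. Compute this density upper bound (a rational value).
Turán density bound = (4/5) · 368^2/2 = 270848/5 ≈ 54169.6

Turán's theorem: ex(n, K_{r+1}) is achieved by the complete r-partite Turán graph T(n, r) with parts as balanced as possible, and is at most (1 − 1/r) · n^2/2. For r = 5, n = 368: the density bound is (4/5) · 135424/2 = 270848/5 ≈ 54169.6. The integer-valued extremum is e(T(368, 5)) = 54169, which is strictly less than the density bound 270848/5 since 5 ∤ 368 (the parts of T(368, 5) cannot all be equal).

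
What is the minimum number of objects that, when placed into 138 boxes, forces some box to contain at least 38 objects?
n = (38 − 1)·138 + 1 = 5107

By the generalised pigeonhole principle, to guarantee some box contains ≥ r objects we need more than (r − 1) · k objects total. Threshold: n = (r − 1) · k + 1. With r = 38 and k = 138: n = 37 · 138 + 1 = 5106 + 1 = 5107. For n = 5106 = 37 · 138, we can put exactly 37 objects in every box, avoiding 38 in any single one — so 5107 is tight.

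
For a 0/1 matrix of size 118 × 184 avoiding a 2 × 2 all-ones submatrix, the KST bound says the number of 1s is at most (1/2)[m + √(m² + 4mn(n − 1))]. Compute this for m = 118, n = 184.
z(118, 184; 2, 2) ≤ (1/2)[118 + √(118² + 4·118·184·183)] = (1/2)[118 + √15907108] = 2053.1858

Kővári–Sós–Turán: let r_1, ..., r_118 be the row sums and z = Σ r_i the total number of 1s. Each pair of columns can share at most one row with both entries 1 (else a 2×2 all-ones block appears), so Σ_i C(r_i, 2) ≤ C(184, 2) = 16836. By convexity Σ_i C(r_i, 2) ≥ 118·C(z/118, 2) = z(z − 118)/(2·118), giving z² − 118z − 118·184·183 ≤ 0 and hence z ≤ (1/2)[118 + √(13924 + 4·3973296)] = (1/2)[118 + √15907108] ≈ (1/2)(118 + 3988.3716) = 2053.1858.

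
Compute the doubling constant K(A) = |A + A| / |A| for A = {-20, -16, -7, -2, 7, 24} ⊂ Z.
K = |A + A| / |A| = 20/6 = 10/3

Enumerate A + A = {a + b : a, b ∈ A}. With |A| = 6, there are |A|^2 = 36 ordered sum pairs; collecting distinct values, A + A = {-40, -36, -32, -27, -23, -22, -18, -14, -13, -9, -4, 0, 4, 5, 8, 14, 17, 22, 31, 48}, so |A + A| = 20. Thus K = 20/6 = 10/3. For comparison, the minimum possible |A + A| over all 6-element sets is 2·6 − 1 = 11 (so min K = 11/6), attained only by arithmetic progressions.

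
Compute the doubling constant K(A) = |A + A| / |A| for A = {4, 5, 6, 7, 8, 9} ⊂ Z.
K = |A + A| / |A| = 11/6

Enumerate A + A = {a + b : a, b ∈ A}. With |A| = 6, there are |A|^2 = 36 ordered sum pairs; collecting distinct values, A + A = {8, 9, 10, 11, 12, 13, 14, 15, 16, 17, 18}, so |A + A| = 11. Thus K = 11/6. Here |A + A| = 2|A| − 1 = 11, the minimum possible — so K = 11/6 is minimal, which holds iff A is an arithmetic progression.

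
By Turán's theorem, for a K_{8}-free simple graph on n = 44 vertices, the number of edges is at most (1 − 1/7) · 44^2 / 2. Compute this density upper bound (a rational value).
Turán density bound = (6/7) · 44^2/2 = 5808/7 ≈ 829.7143

Turán's theorem: ex(n, K_{r+1}) is achieved by the complete r-partite Turán graph T(n, r) with parts as balanced as possible, and is at most (1 − 1/r) · n^2/2. For r = 7, n = 44: the density bound is (6/7) · 1936/2 = 5808/7 ≈ 829.7143. The integer-valued extremum is e(T(44, 7)) = 829, which is strictly less than the density bound 5808/7 since 7 ∤ 44 (the parts of T(44, 7) cannot all be equal).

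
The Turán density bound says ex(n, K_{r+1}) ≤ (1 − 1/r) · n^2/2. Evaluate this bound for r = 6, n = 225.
Turán density bound = (5/6) · 225^2/2 = 84375/4 ≈ 21093.75

Turán's theorem: ex(n, K_{r+1}) is achieved by the complete r-partite Turán graph T(n, r) with parts as balanced as possible, and is at most (1 − 1/r) · n^2/2. For r = 6, n = 225: the density bound is (5/6) · 50625/2 = 84375/4 ≈ 21093.75. The integer-valued extremum is e(T(225, 6)) = 21093, which is strictly less than the density bound 84375/4 since 6 ∤ 225 (the parts of T(225, 6) cannot all be equal).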